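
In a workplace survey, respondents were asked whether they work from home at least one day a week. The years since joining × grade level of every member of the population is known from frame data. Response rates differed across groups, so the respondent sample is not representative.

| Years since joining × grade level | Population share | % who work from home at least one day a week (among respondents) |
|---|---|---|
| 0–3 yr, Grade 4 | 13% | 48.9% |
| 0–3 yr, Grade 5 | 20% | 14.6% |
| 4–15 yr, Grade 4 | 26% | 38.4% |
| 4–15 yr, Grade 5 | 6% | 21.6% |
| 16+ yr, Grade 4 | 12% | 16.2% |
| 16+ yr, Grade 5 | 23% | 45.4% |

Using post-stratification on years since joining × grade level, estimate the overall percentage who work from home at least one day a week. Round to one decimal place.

32.9%

Each cell contributes population-share × respondent value:
  0–3 yr, Grade 4: 0.13 × 48.9 = 6.357
  0–3 yr, Grade 5: 0.2 × 14.6 = 2.92
  4–15 yr, Grade 4: 0.26 × 38.4 = 9.984
  4–15 yr, Grade 5: 0.06 × 21.6 = 1.296
  16+ yr, Grade 4: 0.12 × 16.2 = 1.944
  16+ yr, Grade 5: 0.23 × 45.4 = 10.442
Post-stratified estimate = 32.943 → 32.9%.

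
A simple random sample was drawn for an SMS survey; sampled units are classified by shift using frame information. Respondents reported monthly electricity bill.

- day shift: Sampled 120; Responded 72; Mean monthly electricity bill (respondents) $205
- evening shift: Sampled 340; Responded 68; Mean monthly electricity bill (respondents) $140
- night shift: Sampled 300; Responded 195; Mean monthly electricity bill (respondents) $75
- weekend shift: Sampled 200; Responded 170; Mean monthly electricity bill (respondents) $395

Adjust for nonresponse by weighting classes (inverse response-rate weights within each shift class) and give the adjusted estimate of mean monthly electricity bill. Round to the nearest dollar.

$181

Response rates by class: day shift 72/120 = 60%, evening shift 68/340 = 20%, night shift 195/300 = 65%, weekend shift 170/200 = 85%.
With weight = n_sampled/n_responded per class, the weighted class total is n_sampled:
  day shift: 120 × 205 = 24,600
  evening shift: 340 × 140 = 47,600
  night shift: 300 × 75 = 22,500
  weekend shift: 200 × 395 = 79,000
Adjusted estimate = 173,700 / 960 = 180.938 → $181.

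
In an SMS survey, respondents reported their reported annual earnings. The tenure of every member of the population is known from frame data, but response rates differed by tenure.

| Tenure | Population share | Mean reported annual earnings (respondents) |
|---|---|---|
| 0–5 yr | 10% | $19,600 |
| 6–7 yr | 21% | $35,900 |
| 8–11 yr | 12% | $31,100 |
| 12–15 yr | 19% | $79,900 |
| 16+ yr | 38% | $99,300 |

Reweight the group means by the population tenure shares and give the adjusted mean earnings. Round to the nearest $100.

Weight each group's respondent value by its population share:
  0–5 yr: 0.1 × 19,600 = 1960
  6–7 yr: 0.21 × 35,900 = 7539
  8–11 yr: 0.12 × 31,100 = 3732
  12–15 yr: 0.19 × 79,900 = 15,181
  16+ yr: 0.38 × 99,300 = 37,734
Post-stratified estimate = 66,146 → $66,100.

$66,100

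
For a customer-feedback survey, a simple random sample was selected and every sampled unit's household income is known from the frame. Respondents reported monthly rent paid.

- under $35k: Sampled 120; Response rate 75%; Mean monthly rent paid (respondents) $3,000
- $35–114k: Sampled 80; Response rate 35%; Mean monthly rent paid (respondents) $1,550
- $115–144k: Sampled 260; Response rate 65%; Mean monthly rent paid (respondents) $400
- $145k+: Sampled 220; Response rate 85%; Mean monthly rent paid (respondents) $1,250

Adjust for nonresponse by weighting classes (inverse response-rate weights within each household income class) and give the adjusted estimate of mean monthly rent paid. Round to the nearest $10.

$1,270

With weight = n_sampled/n_responded per class, the weighted class total is n_sampled:
  under $35k: 120 × 3000 = 360,000
  $35–114k: 80 × 1550 = 124,000
  $115–144k: 260 × 400 = 104,000
  $145k+: 220 × 1250 = 275,000
Adjusted estimate = 863,000 / 680 = 1269.12 → $1,270.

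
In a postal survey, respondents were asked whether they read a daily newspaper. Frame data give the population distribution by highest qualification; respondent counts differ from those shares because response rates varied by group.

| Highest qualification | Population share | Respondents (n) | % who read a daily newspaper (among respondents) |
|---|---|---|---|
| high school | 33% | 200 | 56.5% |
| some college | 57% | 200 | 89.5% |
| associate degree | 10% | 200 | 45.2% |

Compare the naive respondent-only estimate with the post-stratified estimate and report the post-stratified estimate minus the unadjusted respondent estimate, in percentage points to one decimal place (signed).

+10.4 percentage points

Naive respondent-only estimate (weights = respondent counts):
  (200/600)×56.5 + (200/600)×89.5 + (200/600)×45.2 = 63.7333%
Reweighting by population highest qualification shares:
  0.33×56.5 + 0.57×89.5 + 0.1×45.2 = 74.18%
Difference = 74.18 − 63.7333 = 10.4467 pp.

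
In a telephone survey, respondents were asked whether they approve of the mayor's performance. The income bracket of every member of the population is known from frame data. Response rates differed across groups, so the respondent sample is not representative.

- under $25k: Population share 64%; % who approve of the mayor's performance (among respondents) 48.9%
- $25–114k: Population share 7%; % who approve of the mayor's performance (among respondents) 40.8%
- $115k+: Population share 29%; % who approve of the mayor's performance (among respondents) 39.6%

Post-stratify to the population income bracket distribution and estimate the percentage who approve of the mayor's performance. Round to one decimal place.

Post-stratification weights by population share, not respondent share:
  under $25k: 0.64 × 48.9 = 31.296
  $25–114k: 0.07 × 40.8 = 2.856
  $115k+: 0.29 × 39.6 = 11.484
Post-stratified estimate = 45.636 → 45.6%.

45.6%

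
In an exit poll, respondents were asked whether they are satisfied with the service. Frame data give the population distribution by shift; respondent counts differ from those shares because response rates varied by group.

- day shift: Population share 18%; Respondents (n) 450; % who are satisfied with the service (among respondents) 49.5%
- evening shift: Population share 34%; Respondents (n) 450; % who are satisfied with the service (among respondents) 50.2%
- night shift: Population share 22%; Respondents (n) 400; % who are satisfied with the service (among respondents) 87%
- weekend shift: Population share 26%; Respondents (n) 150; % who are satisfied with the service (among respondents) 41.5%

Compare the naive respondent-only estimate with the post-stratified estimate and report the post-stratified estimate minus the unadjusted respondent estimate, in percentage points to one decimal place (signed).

-3.3 percentage points

Without adjustment, the pooled respondent share is:
  (450/1450)×49.5 + (450/1450)×50.2 + (400/1450)×87 + (150/1450)×41.5 = 59.2345%
Post-stratified estimate weights by population shares:
  0.18×49.5 + 0.34×50.2 + 0.22×87 + 0.26×41.5 = 55.908%
Difference = 55.908 − 59.2345 = -3.3265 pp.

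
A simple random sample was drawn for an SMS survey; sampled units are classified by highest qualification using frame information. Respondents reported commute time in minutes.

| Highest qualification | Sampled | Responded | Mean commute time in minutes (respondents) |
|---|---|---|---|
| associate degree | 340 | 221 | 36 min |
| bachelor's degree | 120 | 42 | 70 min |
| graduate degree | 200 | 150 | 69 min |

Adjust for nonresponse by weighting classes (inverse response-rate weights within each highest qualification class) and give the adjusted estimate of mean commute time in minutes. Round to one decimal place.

52.2

Response rates by class: associate degree 221/340 = 65%, bachelor's degree 42/120 = 35%, graduate degree 150/200 = 75%.
Each respondent's weight = sampled/responded in their class; summing within a class gives n_sampled, so:
  associate degree: 340 × 36 = 12,240
  bachelor's degree: 120 × 70 = 8400
  graduate degree: 200 × 69 = 13,800
Adjusted estimate = 34,440 / 660 = 52.1818 → 52.2.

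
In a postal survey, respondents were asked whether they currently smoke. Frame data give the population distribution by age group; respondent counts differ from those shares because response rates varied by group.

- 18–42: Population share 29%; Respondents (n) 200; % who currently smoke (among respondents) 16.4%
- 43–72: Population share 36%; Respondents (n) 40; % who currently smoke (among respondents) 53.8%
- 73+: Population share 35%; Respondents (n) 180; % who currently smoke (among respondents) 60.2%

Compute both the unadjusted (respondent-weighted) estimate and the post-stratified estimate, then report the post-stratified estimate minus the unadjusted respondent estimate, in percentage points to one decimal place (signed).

Without adjustment, the pooled respondent share is:
  (200/420)×16.4 + (40/420)×53.8 + (180/420)×60.2 = 38.7333%
Post-stratifying to population shares instead:
  0.29×16.4 + 0.36×53.8 + 0.35×60.2 = 45.194%
Difference = 45.194 − 38.7333 = 6.4607 pp.

+6.5 percentage points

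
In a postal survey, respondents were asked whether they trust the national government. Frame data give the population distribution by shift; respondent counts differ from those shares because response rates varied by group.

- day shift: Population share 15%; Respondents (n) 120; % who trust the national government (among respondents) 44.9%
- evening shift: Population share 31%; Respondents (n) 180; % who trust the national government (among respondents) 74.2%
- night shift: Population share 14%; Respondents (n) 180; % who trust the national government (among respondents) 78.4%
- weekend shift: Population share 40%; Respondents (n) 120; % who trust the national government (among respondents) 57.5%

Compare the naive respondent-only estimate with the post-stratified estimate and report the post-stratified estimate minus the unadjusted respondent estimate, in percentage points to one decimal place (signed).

-2.5 percentage points

Naive respondent-only estimate (weights = respondent counts):
  (120/600)×44.9 + (180/600)×74.2 + (180/600)×78.4 + (120/600)×57.5 = 66.26%
Reweighting by population shift shares:
  0.15×44.9 + 0.31×74.2 + 0.14×78.4 + 0.4×57.5 = 63.713%
Difference = 63.713 − 66.26 = -2.547 pp.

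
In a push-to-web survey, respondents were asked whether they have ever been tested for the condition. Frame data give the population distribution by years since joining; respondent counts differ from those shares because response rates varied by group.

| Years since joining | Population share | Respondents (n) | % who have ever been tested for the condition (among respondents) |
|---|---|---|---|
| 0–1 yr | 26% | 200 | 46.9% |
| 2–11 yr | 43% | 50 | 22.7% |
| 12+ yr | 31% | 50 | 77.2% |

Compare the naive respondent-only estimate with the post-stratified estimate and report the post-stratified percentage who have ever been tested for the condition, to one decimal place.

Without adjustment, the pooled respondent share is:
  (200/300)×46.9 + (50/300)×22.7 + (50/300)×77.2 = 47.9167%
Post-stratifying to population shares instead:
  0.26×46.9 + 0.43×22.7 + 0.31×77.2 = 45.887%

45.9%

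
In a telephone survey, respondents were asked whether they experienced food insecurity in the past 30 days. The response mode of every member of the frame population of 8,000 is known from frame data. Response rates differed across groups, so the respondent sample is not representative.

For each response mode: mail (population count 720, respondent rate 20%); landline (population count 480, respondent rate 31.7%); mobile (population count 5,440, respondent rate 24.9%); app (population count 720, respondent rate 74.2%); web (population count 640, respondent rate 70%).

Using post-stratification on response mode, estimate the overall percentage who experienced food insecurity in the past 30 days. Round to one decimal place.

Post-stratification weights by population share, not respondent share:
  mail: (720/8,000) × 20 = 1.8
  landline: (480/8,000) × 31.7 = 1.902
  mobile: (5,440/8,000) × 24.9 = 16.932
  app: (720/8,000) × 74.2 = 6.678
  web: (640/8,000) × 70 = 5.6
Post-stratified estimate = 32.912 → 32.9%.

32.9%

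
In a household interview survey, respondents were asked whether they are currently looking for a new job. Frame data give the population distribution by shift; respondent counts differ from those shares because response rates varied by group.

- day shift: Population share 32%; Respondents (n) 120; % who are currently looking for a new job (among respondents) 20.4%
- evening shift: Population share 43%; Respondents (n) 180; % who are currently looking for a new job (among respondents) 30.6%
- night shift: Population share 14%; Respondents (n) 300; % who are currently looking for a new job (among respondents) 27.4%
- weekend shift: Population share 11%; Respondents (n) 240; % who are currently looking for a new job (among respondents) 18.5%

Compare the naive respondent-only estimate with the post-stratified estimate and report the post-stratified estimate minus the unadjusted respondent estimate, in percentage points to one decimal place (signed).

+1.0 percentage points

Unadjusted (pooled respondent) estimate weights by respondent counts:
  (120/840)×20.4 + (180/840)×30.6 + (300/840)×27.4 + (240/840)×18.5 = 24.5429%
Post-stratifying to population shares instead:
  0.32×20.4 + 0.43×30.6 + 0.14×27.4 + 0.11×18.5 = 25.557%
Difference = 25.557 − 24.5429 = 1.0141 pp.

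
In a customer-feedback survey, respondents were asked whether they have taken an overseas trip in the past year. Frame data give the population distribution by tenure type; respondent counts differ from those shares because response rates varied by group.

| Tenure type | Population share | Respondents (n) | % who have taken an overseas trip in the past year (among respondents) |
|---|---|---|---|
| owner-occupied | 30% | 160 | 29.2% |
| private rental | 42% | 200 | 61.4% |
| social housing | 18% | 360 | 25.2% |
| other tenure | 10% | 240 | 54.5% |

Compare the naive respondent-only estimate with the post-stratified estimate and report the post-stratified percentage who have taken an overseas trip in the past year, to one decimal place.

44.5%

Naive respondent-only estimate (weights = respondent counts):
  (160/960)×29.2 + (200/960)×61.4 + (360/960)×25.2 + (240/960)×54.5 = 40.7333%
Post-stratified estimate weights by population shares:
  0.3×29.2 + 0.42×61.4 + 0.18×25.2 + 0.1×54.5 = 44.534%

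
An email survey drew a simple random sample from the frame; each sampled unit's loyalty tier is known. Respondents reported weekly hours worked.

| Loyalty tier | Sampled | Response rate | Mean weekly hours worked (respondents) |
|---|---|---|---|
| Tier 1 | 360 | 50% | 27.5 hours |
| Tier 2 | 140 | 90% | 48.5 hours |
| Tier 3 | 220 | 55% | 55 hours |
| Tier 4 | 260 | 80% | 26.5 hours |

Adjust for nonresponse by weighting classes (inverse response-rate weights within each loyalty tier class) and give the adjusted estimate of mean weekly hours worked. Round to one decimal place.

36.4

Weighting each respondent by the inverse class response rate inflates each class back to its sampled size, so the class weight is n_sampled:
  Tier 1: 360 × 27.5 = 9900
  Tier 2: 140 × 48.5 = 6790
  Tier 3: 220 × 55 = 12,100
  Tier 4: 260 × 26.5 = 6890
Adjusted estimate = 35,680 / 980 = 36.4082 → 36.4.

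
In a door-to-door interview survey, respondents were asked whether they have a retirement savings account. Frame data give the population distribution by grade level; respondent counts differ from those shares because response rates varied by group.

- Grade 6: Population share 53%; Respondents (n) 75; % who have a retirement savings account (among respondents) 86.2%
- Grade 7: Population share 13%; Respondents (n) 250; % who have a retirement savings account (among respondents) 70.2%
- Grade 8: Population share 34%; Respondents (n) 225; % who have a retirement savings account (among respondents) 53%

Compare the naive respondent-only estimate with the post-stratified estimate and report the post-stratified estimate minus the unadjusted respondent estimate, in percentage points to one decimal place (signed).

Unadjusted (pooled respondent) estimate weights by respondent counts:
  (75/550)×86.2 + (250/550)×70.2 + (225/550)×53 = 65.3455%
Post-stratified estimate weights by population shares:
  0.53×86.2 + 0.13×70.2 + 0.34×53 = 72.832%
Difference = 72.832 − 65.3455 = 7.4865 pp.

+7.5 percentage points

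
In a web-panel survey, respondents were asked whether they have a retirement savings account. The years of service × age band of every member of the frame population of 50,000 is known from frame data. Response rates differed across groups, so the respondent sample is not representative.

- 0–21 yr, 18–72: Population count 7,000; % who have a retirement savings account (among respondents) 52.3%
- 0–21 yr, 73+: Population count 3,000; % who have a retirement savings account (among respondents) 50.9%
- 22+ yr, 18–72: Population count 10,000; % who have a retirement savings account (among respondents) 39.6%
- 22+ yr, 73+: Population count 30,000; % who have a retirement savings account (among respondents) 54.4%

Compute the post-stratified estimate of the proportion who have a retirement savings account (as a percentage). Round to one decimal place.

50.9%

Post-stratification weights by population share, not respondent share:
  0–21 yr, 18–72: (7,000/50,000) × 52.3 = 7.322
  0–21 yr, 73+: (3,000/50,000) × 50.9 = 3.054
  22+ yr, 18–72: (10,000/50,000) × 39.6 = 7.92
  22+ yr, 73+: (30,000/50,000) × 54.4 = 32.64
Post-stratified estimate = 50.936 → 50.9%.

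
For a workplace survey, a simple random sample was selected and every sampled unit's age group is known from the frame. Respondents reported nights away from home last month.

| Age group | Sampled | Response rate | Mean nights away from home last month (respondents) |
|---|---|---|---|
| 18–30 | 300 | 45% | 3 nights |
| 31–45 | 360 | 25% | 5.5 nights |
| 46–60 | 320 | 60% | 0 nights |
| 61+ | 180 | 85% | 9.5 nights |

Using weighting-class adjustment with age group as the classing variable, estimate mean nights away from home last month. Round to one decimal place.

4.0

Weighting each respondent by the inverse class response rate inflates each class back to its sampled size, so the class weight is n_sampled:
  18–30: 300 × 3 = 900
  31–45: 360 × 5.5 = 1980
  46–60: 320 × 0 = 0
  61+: 180 × 9.5 = 1710
Adjusted estimate = 4590 / 1,160 = 3.9569 → 4.0.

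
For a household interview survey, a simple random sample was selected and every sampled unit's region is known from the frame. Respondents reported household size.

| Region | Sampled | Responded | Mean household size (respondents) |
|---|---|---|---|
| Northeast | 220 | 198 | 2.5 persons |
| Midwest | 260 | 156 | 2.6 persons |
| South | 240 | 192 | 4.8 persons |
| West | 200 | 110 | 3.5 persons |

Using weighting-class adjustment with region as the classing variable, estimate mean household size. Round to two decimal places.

3.35

Response rates by class: Northeast 198/220 = 90%, Midwest 156/260 = 60%, South 192/240 = 80%, West 110/200 = 55%.
Each respondent's weight = sampled/responded in their class; summing within a class gives n_sampled, so:
  Northeast: 220 × 2.5 = 550
  Midwest: 260 × 2.6 = 676
  South: 240 × 4.8 = 1152
  West: 200 × 3.5 = 700
Adjusted estimate = 3078 / 920 = 3.34565 → 3.35.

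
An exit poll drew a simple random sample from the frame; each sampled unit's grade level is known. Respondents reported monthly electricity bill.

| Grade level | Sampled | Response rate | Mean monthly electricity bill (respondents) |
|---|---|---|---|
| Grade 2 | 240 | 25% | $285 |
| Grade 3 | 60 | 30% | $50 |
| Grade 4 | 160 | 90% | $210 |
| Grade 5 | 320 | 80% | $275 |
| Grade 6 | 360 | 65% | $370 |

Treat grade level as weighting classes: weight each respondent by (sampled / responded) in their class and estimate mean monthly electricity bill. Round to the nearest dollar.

Weighting each respondent by the inverse class response rate inflates each class back to its sampled size, so the class weight is n_sampled:
  Grade 2: 240 × 285 = 68,400
  Grade 3: 60 × 50 = 3000
  Grade 4: 160 × 210 = 33,600
  Grade 5: 320 × 275 = 88,000
  Grade 6: 360 × 370 = 133,200
Adjusted estimate = 326,200 / 1,140 = 286.14 → $286.

$286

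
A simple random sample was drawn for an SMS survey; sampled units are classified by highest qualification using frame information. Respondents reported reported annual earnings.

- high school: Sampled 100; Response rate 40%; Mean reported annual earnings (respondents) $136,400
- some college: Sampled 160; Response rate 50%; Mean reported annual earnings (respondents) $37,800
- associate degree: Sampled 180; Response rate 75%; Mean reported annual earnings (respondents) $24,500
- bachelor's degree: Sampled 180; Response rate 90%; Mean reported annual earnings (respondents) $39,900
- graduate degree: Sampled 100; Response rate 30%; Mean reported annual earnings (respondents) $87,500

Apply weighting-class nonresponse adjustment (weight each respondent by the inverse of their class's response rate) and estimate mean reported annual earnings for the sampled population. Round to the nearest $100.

Weighting each respondent by the inverse class response rate inflates each class back to its sampled size, so the class weight is n_sampled:
  high school: 100 × 136,400 = 13,640,000
  some college: 160 × 37,800 = 6,048,000
  associate degree: 180 × 24,500 = 4,410,000
  bachelor's degree: 180 × 39,900 = 7,182,000
  graduate degree: 100 × 87,500 = 8,750,000
Adjusted estimate = 40,030,000 / 720 = 55597.2 → $55,600.

$55,600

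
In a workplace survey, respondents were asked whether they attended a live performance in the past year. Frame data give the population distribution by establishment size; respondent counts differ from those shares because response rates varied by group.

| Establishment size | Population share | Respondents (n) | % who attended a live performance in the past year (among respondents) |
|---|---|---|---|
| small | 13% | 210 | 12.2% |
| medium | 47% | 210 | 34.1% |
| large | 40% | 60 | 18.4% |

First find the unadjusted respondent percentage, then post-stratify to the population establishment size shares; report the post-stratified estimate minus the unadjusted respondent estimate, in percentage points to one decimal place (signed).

Naive respondent-only estimate (weights = respondent counts):
  (210/480)×12.2 + (210/480)×34.1 + (60/480)×18.4 = 22.5562%
Reweighting by population establishment size shares:
  0.13×12.2 + 0.47×34.1 + 0.4×18.4 = 24.973%
Difference = 24.973 − 22.5562 = 2.4168 pp.

+2.4 percentage points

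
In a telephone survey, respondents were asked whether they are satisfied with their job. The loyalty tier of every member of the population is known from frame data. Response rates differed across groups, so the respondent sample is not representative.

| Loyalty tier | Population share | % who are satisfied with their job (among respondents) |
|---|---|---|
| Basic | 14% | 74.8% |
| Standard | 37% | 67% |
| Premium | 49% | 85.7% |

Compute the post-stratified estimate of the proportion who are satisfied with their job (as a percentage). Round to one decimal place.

77.3%

Reweight to the known loyalty tier distribution:
  Basic: 0.14 × 74.8 = 10.472
  Standard: 0.37 × 67 = 24.79
  Premium: 0.49 × 85.7 = 41.993
Post-stratified estimate = 77.255 → 77.3%.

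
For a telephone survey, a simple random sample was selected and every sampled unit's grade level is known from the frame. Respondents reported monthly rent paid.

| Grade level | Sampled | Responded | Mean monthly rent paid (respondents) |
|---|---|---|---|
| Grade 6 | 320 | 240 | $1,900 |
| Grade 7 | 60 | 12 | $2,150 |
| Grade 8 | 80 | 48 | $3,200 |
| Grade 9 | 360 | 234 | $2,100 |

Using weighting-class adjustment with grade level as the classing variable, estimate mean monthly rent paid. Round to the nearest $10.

Response rates by class: Grade 6 240/320 = 75%, Grade 7 12/60 = 20%, Grade 8 48/80 = 60%, Grade 9 234/360 = 65%.
Inverse-response-rate weighting restores each class to its sampled count, so class totals weight by n_sampled:
  Grade 6: 320 × 1900 = 608,000
  Grade 7: 60 × 2150 = 129,000
  Grade 8: 80 × 3200 = 256,000
  Grade 9: 360 × 2100 = 756,000
Adjusted estimate = 1,749,000 / 820 = 2132.93 → $2,130.

$2,130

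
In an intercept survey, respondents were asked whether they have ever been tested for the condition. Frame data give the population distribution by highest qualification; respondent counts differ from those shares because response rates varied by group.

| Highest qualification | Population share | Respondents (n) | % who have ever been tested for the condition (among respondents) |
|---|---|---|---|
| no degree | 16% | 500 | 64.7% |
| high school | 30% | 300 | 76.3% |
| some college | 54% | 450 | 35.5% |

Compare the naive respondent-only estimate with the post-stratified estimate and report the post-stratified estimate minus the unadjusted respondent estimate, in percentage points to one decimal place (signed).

-4.6 percentage points

Without adjustment, the pooled respondent share is:
  (500/1250)×64.7 + (300/1250)×76.3 + (450/1250)×35.5 = 56.972%
Post-stratified estimate weights by population shares:
  0.16×64.7 + 0.3×76.3 + 0.54×35.5 = 52.412%
Difference = 52.412 − 56.972 = -4.56 pp.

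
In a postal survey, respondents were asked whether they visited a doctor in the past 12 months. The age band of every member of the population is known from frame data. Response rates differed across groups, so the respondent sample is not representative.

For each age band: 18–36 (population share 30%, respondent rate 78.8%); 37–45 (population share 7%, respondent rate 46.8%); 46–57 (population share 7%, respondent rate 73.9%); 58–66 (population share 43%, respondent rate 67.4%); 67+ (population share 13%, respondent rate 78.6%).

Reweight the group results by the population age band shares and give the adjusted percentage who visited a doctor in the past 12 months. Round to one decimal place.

Post-stratification weights by population share, not respondent share:
  18–36: 0.3 × 78.8 = 23.64
  37–45: 0.07 × 46.8 = 3.276
  46–57: 0.07 × 73.9 = 5.173
  58–66: 0.43 × 67.4 = 28.982
  67+: 0.13 × 78.6 = 10.218
Post-stratified estimate = 71.289 → 71.3%.

71.3%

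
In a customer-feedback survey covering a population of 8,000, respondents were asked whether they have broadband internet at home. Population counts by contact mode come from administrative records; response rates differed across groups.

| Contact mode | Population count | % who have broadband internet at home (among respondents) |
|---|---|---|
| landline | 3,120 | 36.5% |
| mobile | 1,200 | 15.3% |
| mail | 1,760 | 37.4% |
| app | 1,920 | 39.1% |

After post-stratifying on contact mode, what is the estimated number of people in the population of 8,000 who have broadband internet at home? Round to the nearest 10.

2,730

Estimated count per cell = population count × respondent percentage:
  landline: 3,120 × 36.5% = 1138.8
  mobile: 1,200 × 15.3% = 183.6
  mail: 1,760 × 37.4% = 658.24
  app: 1,920 × 39.1% = 750.72
Estimated total = 2731.36 → 2,730.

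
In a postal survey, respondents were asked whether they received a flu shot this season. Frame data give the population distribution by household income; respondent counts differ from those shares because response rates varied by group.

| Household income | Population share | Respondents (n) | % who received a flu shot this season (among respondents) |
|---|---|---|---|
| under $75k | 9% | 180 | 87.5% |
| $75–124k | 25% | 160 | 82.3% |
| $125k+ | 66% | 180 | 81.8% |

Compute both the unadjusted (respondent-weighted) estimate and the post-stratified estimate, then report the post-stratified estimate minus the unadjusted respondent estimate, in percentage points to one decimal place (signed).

-1.5 percentage points

Without adjustment, the pooled respondent share is:
  (180/520)×87.5 + (160/520)×82.3 + (180/520)×81.8 = 83.9269%
Post-stratifying to population shares instead:
  0.09×87.5 + 0.25×82.3 + 0.66×81.8 = 82.438%
Difference = 82.438 − 83.9269 = -1.4889 pp.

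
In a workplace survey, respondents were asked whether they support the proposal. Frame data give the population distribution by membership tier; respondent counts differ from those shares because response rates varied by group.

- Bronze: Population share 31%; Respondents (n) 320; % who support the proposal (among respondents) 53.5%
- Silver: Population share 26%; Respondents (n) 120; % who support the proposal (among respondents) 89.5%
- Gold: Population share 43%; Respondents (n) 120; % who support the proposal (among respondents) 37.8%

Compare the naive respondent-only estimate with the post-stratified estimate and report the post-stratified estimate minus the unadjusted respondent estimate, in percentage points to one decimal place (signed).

Without adjustment, the pooled respondent share is:
  (320/560)×53.5 + (120/560)×89.5 + (120/560)×37.8 = 57.85%
Reweighting by population membership tier shares:
  0.31×53.5 + 0.26×89.5 + 0.43×37.8 = 56.109%
Difference = 56.109 − 57.85 = -1.741 pp.

-1.7 percentage points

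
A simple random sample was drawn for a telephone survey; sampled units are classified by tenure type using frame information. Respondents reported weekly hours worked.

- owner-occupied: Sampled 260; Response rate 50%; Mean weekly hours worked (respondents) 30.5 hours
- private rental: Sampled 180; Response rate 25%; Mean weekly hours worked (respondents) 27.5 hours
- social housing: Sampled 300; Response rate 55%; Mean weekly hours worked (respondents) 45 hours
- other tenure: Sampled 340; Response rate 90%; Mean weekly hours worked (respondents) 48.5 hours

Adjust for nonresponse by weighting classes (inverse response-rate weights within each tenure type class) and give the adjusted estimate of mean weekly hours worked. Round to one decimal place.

Inverse-response-rate weighting restores each class to its sampled count, so class totals weight by n_sampled:
  owner-occupied: 260 × 30.5 = 7930
  private rental: 180 × 27.5 = 4950
  social housing: 300 × 45 = 13,500
  other tenure: 340 × 48.5 = 16,490
Adjusted estimate = 42,870 / 1,080 = 39.6944 → 39.7.

39.7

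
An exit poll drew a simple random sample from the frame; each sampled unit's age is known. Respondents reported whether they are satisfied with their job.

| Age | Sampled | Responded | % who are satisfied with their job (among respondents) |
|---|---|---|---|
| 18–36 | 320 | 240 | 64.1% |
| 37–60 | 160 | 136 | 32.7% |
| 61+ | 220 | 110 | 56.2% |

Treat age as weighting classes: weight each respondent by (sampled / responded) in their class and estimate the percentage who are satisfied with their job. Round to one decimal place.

54.4%

Response rates by class: 18–36 240/320 = 75%, 37–60 136/160 = 85%, 61+ 110/220 = 50%.
With weight = n_sampled/n_responded per class, the weighted class total is n_sampled:
  18–36: 320 × 64.1 = 20,512
  37–60: 160 × 32.7 = 5232
  61+: 220 × 56.2 = 12,364
Adjusted estimate = 38,108 / 700 = 54.44 → 54.4%.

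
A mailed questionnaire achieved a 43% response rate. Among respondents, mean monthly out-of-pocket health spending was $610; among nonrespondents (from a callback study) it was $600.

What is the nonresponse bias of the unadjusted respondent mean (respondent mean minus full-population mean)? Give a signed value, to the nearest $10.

Nonresponse fraction = 1 − 0.43 = 0.57.
Bias = (nonresponse fraction) × (respondent mean − nonrespondent mean)
     = 0.57 × (610 − 600) = 0.57 × 10 = 5.7.

+$10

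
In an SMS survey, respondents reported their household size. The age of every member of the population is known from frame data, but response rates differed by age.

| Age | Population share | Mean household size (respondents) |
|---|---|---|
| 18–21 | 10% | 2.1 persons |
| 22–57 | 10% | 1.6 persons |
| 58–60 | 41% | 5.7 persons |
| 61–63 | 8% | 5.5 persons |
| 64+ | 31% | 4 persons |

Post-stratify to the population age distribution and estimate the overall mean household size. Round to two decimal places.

4.39

Weight each group's respondent value by its population share:
  18–21: 0.1 × 2.1 = 0.21
  22–57: 0.1 × 1.6 = 0.16
  58–60: 0.41 × 5.7 = 2.337
  61–63: 0.08 × 5.5 = 0.44
  64+: 0.31 × 4 = 1.24
Post-stratified estimate = 4.387 → 4.39.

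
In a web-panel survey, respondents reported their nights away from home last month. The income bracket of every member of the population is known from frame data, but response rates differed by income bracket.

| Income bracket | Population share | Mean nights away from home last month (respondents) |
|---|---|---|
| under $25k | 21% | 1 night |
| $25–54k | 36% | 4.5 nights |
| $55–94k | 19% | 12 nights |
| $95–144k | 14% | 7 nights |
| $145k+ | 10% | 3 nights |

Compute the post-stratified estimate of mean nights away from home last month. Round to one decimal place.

Each cell contributes population-share × respondent value:
  under $25k: 0.21 × 1 = 0.21
  $25–54k: 0.36 × 4.5 = 1.62
  $55–94k: 0.19 × 12 = 2.28
  $95–144k: 0.14 × 7 = 0.98
  $145k+: 0.1 × 3 = 0.3
Post-stratified estimate = 5.39 → 5.4.

5.4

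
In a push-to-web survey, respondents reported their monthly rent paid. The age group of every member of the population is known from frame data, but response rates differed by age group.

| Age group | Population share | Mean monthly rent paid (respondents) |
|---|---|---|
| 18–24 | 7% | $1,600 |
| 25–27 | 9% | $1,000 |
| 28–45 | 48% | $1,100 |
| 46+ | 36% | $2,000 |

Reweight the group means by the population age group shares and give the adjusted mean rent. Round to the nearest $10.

$1,450

Each cell contributes population-share × respondent value:
  18–24: 0.07 × 1600 = 112
  25–27: 0.09 × 1000 = 90
  28–45: 0.48 × 1100 = 528
  46+: 0.36 × 2000 = 720
Post-stratified estimate = 1450 → $1,450.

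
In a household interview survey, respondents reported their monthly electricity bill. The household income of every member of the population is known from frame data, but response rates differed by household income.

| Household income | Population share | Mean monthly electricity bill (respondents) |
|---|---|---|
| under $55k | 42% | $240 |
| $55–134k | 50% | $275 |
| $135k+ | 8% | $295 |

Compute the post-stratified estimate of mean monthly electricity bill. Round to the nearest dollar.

Post-stratification weights by population share, not respondent share:
  under $55k: 0.42 × 240 = 100.8
  $55–134k: 0.5 × 275 = 137.5
  $135k+: 0.08 × 295 = 23.6
Post-stratified estimate = 261.9 → $262.

$262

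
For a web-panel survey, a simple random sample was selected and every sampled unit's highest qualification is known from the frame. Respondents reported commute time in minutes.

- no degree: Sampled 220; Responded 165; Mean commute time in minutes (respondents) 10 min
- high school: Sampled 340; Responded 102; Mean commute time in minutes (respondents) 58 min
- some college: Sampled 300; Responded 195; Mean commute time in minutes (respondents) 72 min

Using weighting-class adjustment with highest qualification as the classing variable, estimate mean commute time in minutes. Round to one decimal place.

50.6

Class response rates: no degree 165/220 = 75%, high school 102/340 = 30%, some college 195/300 = 65%.
With weight = n_sampled/n_responded per class, the weighted class total is n_sampled:
  no degree: 220 × 10 = 2200
  high school: 340 × 58 = 19,720
  some college: 300 × 72 = 21,600
Adjusted estimate = 43,520 / 860 = 50.6047 → 50.6.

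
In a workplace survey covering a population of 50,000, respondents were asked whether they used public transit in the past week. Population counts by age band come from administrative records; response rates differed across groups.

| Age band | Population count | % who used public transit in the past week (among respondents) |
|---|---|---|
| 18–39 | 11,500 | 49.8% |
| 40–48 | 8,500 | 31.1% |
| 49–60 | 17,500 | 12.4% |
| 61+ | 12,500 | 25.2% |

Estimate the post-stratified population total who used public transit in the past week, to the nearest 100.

Each cell contributes its population count × the respondent rate:
  18–39: 11,500 × 49.8% = 5727
  40–48: 8,500 × 31.1% = 2643.5
  49–60: 17,500 × 12.4% = 2170
  61+: 12,500 × 25.2% = 3150
Estimated total = 13690.5 → 13,700.

13,700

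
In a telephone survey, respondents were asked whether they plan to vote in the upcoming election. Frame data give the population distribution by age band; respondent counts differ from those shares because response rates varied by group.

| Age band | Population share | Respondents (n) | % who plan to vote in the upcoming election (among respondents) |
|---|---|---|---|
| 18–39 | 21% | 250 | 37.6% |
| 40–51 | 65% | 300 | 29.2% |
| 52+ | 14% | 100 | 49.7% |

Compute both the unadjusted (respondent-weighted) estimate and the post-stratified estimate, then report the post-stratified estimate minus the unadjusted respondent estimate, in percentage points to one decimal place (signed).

-1.8 percentage points

Without adjustment, the pooled respondent share is:
  (250/650)×37.6 + (300/650)×29.2 + (100/650)×49.7 = 35.5846%
Post-stratified estimate weights by population shares:
  0.21×37.6 + 0.65×29.2 + 0.14×49.7 = 33.834%
Difference = 33.834 − 35.5846 = -1.7506 pp.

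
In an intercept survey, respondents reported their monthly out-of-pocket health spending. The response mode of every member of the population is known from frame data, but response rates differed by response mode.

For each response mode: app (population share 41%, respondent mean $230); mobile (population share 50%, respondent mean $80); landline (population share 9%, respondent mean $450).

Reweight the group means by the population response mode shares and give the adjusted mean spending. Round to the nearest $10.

$170

Each cell contributes population-share × respondent value:
  app: 0.41 × 230 = 94.3
  mobile: 0.5 × 80 = 40
  landline: 0.09 × 450 = 40.5
Post-stratified estimate = 174.8 → $170.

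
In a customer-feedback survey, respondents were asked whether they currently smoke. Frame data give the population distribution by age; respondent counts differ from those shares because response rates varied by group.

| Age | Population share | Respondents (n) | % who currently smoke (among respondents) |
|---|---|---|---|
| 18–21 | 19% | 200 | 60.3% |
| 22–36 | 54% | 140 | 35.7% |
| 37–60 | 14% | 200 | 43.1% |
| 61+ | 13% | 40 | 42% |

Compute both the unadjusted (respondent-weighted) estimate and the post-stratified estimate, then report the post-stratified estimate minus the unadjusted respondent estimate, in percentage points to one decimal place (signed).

Without adjustment, the pooled respondent share is:
  (200/580)×60.3 + (140/580)×35.7 + (200/580)×43.1 + (40/580)×42 = 47.169%
Post-stratified estimate weights by population shares:
  0.19×60.3 + 0.54×35.7 + 0.14×43.1 + 0.13×42 = 42.229%
Difference = 42.229 − 47.169 = -4.94 pp.

-4.9 percentage points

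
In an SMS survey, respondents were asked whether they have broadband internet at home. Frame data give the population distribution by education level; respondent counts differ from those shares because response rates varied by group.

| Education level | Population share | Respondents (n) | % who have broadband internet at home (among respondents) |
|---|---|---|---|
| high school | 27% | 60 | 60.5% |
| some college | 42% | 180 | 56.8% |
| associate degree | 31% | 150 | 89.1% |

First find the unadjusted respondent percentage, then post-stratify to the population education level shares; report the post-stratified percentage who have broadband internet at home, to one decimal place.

Without adjustment, the pooled respondent share is:
  (60/390)×60.5 + (180/390)×56.8 + (150/390)×89.1 = 69.7923%
Post-stratified estimate weights by population shares:
  0.27×60.5 + 0.42×56.8 + 0.31×89.1 = 67.812%

67.8%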